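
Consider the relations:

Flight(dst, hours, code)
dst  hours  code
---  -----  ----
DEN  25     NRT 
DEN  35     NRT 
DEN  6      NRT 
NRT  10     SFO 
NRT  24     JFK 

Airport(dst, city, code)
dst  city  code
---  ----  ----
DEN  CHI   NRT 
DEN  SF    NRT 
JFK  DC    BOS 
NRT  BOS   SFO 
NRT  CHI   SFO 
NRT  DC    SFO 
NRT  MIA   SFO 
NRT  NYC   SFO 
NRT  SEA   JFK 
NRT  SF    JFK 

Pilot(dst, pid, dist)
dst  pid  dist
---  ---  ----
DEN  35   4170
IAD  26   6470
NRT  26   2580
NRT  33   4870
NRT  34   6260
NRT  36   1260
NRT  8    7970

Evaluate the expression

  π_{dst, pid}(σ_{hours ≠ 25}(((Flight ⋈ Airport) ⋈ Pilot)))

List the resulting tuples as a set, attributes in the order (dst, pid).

{(DEN, 35), (NRT, 26), (NRT, 33), (NRT, 34), (NRT, 36), (NRT, 8)}

Joining Flight and Airport on dst, code yields {(DEN, 25, NRT, CHI), (DEN, 25, NRT, SF), (DEN, 35, NRT, CHI), (DEN, 35, NRT, SF), (DEN, 6, NRT, CHI), (DEN, 6, NRT, SF), (NRT, 10, SFO, BOS), (NRT, 10, SFO, CHI), (NRT, 10, SFO, DC), (NRT, 10, SFO, MIA), (NRT, 10, SFO, NYC), (NRT, 24, JFK, SEA), (NRT, 24, JFK, SF)}.
Joining (Flight ⋈ Airport) and Pilot on dst yields {(DEN, 25, NRT, CHI, 35, 4170), (DEN, 25, NRT, SF, 35, 4170), (DEN, 35, NRT, CHI, 35, 4170), (DEN, 35, NRT, SF, 35, 4170), (DEN, 6, NRT, CHI, 35, 4170), (DEN, 6, NRT, SF, 35, 4170), (NRT, 10, SFO, BOS, 26, 2580), (NRT, 10, SFO, BOS, 33, 4870), (NRT, 10, SFO, BOS, 34, 6260), (NRT, 10, SFO, BOS, 36, 1260), (NRT, 10, SFO, BOS, 8, 7970), (NRT, 10, SFO, CHI, 26, 2580), (NRT, 10, SFO, CHI, 33, 4870), (NRT, 10, SFO, CHI, 34, 6260), (NRT, 10, SFO, CHI, 36, 1260), (NRT, 10, SFO, CHI, 8, 7970), (NRT, 10, SFO, DC, 26, 2580), (NRT, 10, SFO, DC, 33, 4870), (NRT, 10, SFO, DC, 34, 6260), (NRT, 10, SFO, DC, 36, 1260), (NRT, 10, SFO, DC, 8, 7970), (NRT, 10, SFO, MIA, 26, 2580), (NRT, 10, SFO, MIA, 33, 4870), (NRT, 10, SFO, MIA, 34, 6260), (NRT, 10, SFO, MIA, 36, 1260), (NRT, 10, SFO, MIA, 8, 7970), (NRT, 10, SFO, NYC, 26, 2580), (NRT, 10, SFO, NYC, 33, 4870), (NRT, 10, SFO, NYC, 34, 6260), (NRT, 10, SFO, NYC, 36, 1260), (NRT, 10, SFO, NYC, 8, 7970), (NRT, 24, JFK, SEA, 26, 2580), (NRT, 24, JFK, SEA, 33, 4870), (NRT, 24, JFK, SEA, 34, 6260), (NRT, 24, JFK, SEA, 36, 1260), (NRT, 24, JFK, SEA, 8, 7970), (NRT, 24, JFK, SF, 26, 2580), (NRT, 24, JFK, SF, 33, 4870), (NRT, 24, JFK, SF, 34, 6260), (NRT, 24, JFK, SF, 36, 1260), (NRT, 24, JFK, SF, 8, 7970)}.
Selection hours ≠ 25: {(DEN, 35, NRT, CHI, 35, 4170), (DEN, 35, NRT, SF, 35, 4170), (DEN, 6, NRT, CHI, 35, 4170), (DEN, 6, NRT, SF, 35, 4170), (NRT, 10, SFO, BOS, 26, 2580), (NRT, 10, SFO, BOS, 33, 4870), (NRT, 10, SFO, BOS, 34, 6260), (NRT, 10, SFO, BOS, 36, 1260), (NRT, 10, SFO, BOS, 8, 7970), (NRT, 10, SFO, CHI, 26, 2580), (NRT, 10, SFO, CHI, 33, 4870), (NRT, 10, SFO, CHI, 34, 6260), (NRT, 10, SFO, CHI, 36, 1260), (NRT, 10, SFO, CHI, 8, 7970), (NRT, 10, SFO, DC, 26, 2580), (NRT, 10, SFO, DC, 33, 4870), (NRT, 10, SFO, DC, 34, 6260), (NRT, 10, SFO, DC, 36, 1260), (NRT, 10, SFO, DC, 8, 7970), (NRT, 10, SFO, MIA, 26, 2580), (NRT, 10, SFO, MIA, 33, 4870), (NRT, 10, SFO, MIA, 34, 6260), (NRT, 10, SFO, MIA, 36, 1260), (NRT, 10, SFO, MIA, 8, 7970), (NRT, 10, SFO, NYC, 26, 2580), (NRT, 10, SFO, NYC, 33, 4870), (NRT, 10, SFO, NYC, 34, 6260), (NRT, 10, SFO, NYC, 36, 1260), (NRT, 10, SFO, NYC, 8, 7970), (NRT, 24, JFK, SEA, 26, 2580), (NRT, 24, JFK, SEA, 33, 4870), (NRT, 24, JFK, SEA, 34, 6260), (NRT, 24, JFK, SEA, 36, 1260), (NRT, 24, JFK, SEA, 8, 7970), (NRT, 24, JFK, SF, 26, 2580), (NRT, 24, JFK, SF, 33, 4870), (NRT, 24, JFK, SF, 34, 6260), (NRT, 24, JFK, SF, 36, 1260), (NRT, 24, JFK, SF, 8, 7970)}
Keep only column(s) dst, pid (33 duplicate(s) eliminated): {(DEN, 35), (NRT, 26), (NRT, 33), (NRT, 34), (NRT, 36), (NRT, 8)}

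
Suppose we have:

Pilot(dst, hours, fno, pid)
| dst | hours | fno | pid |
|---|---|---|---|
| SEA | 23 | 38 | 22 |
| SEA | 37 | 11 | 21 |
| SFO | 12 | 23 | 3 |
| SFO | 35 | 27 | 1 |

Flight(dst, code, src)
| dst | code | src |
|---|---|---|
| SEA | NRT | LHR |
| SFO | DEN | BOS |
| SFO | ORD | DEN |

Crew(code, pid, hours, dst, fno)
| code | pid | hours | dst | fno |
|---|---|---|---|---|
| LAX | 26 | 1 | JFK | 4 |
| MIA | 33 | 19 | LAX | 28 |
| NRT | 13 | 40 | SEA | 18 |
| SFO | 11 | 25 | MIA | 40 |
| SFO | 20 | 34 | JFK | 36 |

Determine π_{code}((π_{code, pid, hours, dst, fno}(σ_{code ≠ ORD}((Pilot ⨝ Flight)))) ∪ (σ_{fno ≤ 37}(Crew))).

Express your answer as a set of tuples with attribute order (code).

{DEN, LAX, MIA, NRT, SFO}

Pilot ⋈ Flight (natural join on dst): {(SEA, 23, 38, 22, NRT, LHR), (SEA, 37, 11, 21, NRT, LHR), (SFO, 12, 23, 3, DEN, BOS), (SFO, 12, 23, 3, ORD, DEN), (SFO, 35, 27, 1, DEN, BOS), (SFO, 35, 27, 1, ORD, DEN)}
Filtering on code ≠ ORD leaves {(SEA, 23, 38, 22, NRT, LHR), (SEA, 37, 11, 21, NRT, LHR), (SFO, 12, 23, 3, DEN, BOS), (SFO, 35, 27, 1, DEN, BOS)}.
Keep only column(s) code, pid, hours, dst, fno: {(DEN, 1, 35, SFO, 27), (DEN, 3, 12, SFO, 23), (NRT, 21, 37, SEA, 11), (NRT, 22, 23, SEA, 38)}
Filtering on fno ≤ 37 leaves {(LAX, 26, 1, JFK, 4), (MIA, 33, 19, LAX, 28), (NRT, 13, 40, SEA, 18), (SFO, 20, 34, JFK, 36)}.
Set union of the two operands is {(DEN, 1, 35, SFO, 27), (DEN, 3, 12, SFO, 23), (LAX, 26, 1, JFK, 4), (MIA, 33, 19, LAX, 28), (NRT, 13, 40, SEA, 18), (NRT, 21, 37, SEA, 11), (NRT, 22, 23, SEA, 38), (SFO, 20, 34, JFK, 36)}.
Keep only column(s) code (3 duplicate(s) eliminated): {DEN, LAX, MIA, NRT, SFO}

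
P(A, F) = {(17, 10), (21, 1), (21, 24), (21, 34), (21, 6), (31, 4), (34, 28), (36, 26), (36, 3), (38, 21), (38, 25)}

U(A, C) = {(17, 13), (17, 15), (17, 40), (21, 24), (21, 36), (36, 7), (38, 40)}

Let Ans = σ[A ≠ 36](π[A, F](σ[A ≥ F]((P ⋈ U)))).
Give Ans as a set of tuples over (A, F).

P ⋈ U (natural join on A): {(17, 10, 13), (17, 10, 15), (17, 10, 40), (21, 1, 24), (21, 1, 36), (21, 24, 24), (21, 24, 36), (21, 34, 24), (21, 34, 36), (21, 6, 24), (21, 6, 36), (36, 26, 7), (36, 3, 7), (38, 21, 40), (38, 25, 40)}
Filtering on A ≥ F leaves {(17, 10, 13), (17, 10, 15), (17, 10, 40), (21, 1, 24), (21, 1, 36), (21, 6, 24), (21, 6, 36), (36, 26, 7), (36, 3, 7), (38, 21, 40), (38, 25, 40)}.
π[A, F]: project onto (A, F) (4 duplicate(s) eliminated) → {(17, 10), (21, 1), (21, 6), (36, 26), (36, 3), (38, 21), (38, 25)}
Filtering on A ≠ 36 leaves {(17, 10), (21, 1), (21, 6), (38, 21), (38, 25)}.

{(17, 10), (21, 1), (21, 6), (38, 21), (38, 25)}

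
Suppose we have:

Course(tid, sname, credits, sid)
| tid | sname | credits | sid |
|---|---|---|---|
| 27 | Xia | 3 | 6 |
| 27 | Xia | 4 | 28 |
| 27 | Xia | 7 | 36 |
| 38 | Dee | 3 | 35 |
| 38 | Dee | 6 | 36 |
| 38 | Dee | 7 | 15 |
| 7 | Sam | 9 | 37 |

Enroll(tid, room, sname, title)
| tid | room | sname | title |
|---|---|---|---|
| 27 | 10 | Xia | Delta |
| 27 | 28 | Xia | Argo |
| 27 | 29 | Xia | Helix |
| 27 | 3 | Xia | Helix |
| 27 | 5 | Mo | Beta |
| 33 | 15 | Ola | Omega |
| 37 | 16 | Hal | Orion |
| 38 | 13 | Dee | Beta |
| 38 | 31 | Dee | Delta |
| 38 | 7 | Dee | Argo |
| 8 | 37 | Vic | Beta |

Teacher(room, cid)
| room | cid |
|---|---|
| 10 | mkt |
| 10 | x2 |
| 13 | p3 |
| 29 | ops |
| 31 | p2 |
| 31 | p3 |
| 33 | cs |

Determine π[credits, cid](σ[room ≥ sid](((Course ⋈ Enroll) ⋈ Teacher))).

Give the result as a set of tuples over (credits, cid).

Joining Course and Enroll on tid, sname yields {(27, Xia, 3, 6, 10, Delta), (27, Xia, 3, 6, 28, Argo), (27, Xia, 3, 6, 29, Helix), (27, Xia, 3, 6, 3, Helix), (27, Xia, 4, 28, 10, Delta), (27, Xia, 4, 28, 28, Argo), (27, Xia, 4, 28, 29, Helix), (27, Xia, 4, 28, 3, Helix), (27, Xia, 7, 36, 10, Delta), (27, Xia, 7, 36, 28, Argo), (27, Xia, 7, 36, 29, Helix), (27, Xia, 7, 36, 3, Helix), (38, Dee, 3, 35, 13, Beta), (38, Dee, 3, 35, 31, Delta), (38, Dee, 3, 35, 7, Argo), (38, Dee, 6, 36, 13, Beta), (38, Dee, 6, 36, 31, Delta), (38, Dee, 6, 36, 7, Argo), (38, Dee, 7, 15, 13, Beta), (38, Dee, 7, 15, 31, Delta), (38, Dee, 7, 15, 7, Argo)}.
Joining (Course ⋈ Enroll) and Teacher on room yields {(27, Xia, 3, 6, 10, Delta, mkt), (27, Xia, 3, 6, 10, Delta, x2), (27, Xia, 3, 6, 29, Helix, ops), (27, Xia, 4, 28, 10, Delta, mkt), (27, Xia, 4, 28, 10, Delta, x2), (27, Xia, 4, 28, 29, Helix, ops), (27, Xia, 7, 36, 10, Delta, mkt), (27, Xia, 7, 36, 10, Delta, x2), (27, Xia, 7, 36, 29, Helix, ops), (38, Dee, 3, 35, 13, Beta, p3), (38, Dee, 3, 35, 31, Delta, p2), (38, Dee, 3, 35, 31, Delta, p3), (38, Dee, 6, 36, 13, Beta, p3), (38, Dee, 6, 36, 31, Delta, p2), (38, Dee, 6, 36, 31, Delta, p3), (38, Dee, 7, 15, 13, Beta, p3), (38, Dee, 7, 15, 31, Delta, p2), (38, Dee, 7, 15, 31, Delta, p3)}.
Apply σ_{room ≥ sid}; surviving tuples: {(27, Xia, 3, 6, 10, Delta, mkt), (27, Xia, 3, 6, 10, Delta, x2), (27, Xia, 3, 6, 29, Helix, ops), (27, Xia, 4, 28, 29, Helix, ops), (38, Dee, 7, 15, 31, Delta, p2), (38, Dee, 7, 15, 31, Delta, p3)}
π_{credits, cid} gives {(3, mkt), (3, ops), (3, x2), (4, ops), (7, p2), (7, p3)}.

{(3, mkt), (3, ops), (3, x2), (4, ops), (7, p2), (7, p3)}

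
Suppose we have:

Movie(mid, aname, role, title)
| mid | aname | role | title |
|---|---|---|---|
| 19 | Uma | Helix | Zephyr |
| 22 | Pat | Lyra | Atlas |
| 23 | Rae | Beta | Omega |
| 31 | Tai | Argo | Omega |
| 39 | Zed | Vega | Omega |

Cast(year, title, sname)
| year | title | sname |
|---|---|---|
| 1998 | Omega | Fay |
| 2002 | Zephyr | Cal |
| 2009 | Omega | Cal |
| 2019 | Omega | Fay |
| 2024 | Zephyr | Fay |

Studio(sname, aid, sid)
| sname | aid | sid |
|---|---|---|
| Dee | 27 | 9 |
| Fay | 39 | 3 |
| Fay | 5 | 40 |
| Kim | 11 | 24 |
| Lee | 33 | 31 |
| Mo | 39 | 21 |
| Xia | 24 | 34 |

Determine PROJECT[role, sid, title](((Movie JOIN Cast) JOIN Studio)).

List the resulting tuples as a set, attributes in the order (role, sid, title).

{(Argo, 3, Omega), (Argo, 40, Omega), (Beta, 3, Omega), (Beta, 40, Omega), (Helix, 3, Zephyr), (Helix, 40, Zephyr), (Vega, 3, Omega), (Vega, 40, Omega)}

Natural join on title: {(19, Uma, Helix, Zephyr, 2002, Cal), (19, Uma, Helix, Zephyr, 2024, Fay), (23, Rae, Beta, Omega, 1998, Fay), (23, Rae, Beta, Omega, 2009, Cal), (23, Rae, Beta, Omega, 2019, Fay), (31, Tai, Argo, Omega, 1998, Fay), (31, Tai, Argo, Omega, 2009, Cal), (31, Tai, Argo, Omega, 2019, Fay), (39, Zed, Vega, Omega, 1998, Fay), (39, Zed, Vega, Omega, 2009, Cal), (39, Zed, Vega, Omega, 2019, Fay)}
Natural join on sname: {(19, Uma, Helix, Zephyr, 2024, Fay, 39, 3), (19, Uma, Helix, Zephyr, 2024, Fay, 5, 40), (23, Rae, Beta, Omega, 1998, Fay, 39, 3), (23, Rae, Beta, Omega, 1998, Fay, 5, 40), (23, Rae, Beta, Omega, 2019, Fay, 39, 3), (23, Rae, Beta, Omega, 2019, Fay, 5, 40), (31, Tai, Argo, Omega, 1998, Fay, 39, 3), (31, Tai, Argo, Omega, 1998, Fay, 5, 40), (31, Tai, Argo, Omega, 2019, Fay, 39, 3), (31, Tai, Argo, Omega, 2019, Fay, 5, 40), (39, Zed, Vega, Omega, 1998, Fay, 39, 3), (39, Zed, Vega, Omega, 1998, Fay, 5, 40), (39, Zed, Vega, Omega, 2019, Fay, 39, 3), (39, Zed, Vega, Omega, 2019, Fay, 5, 40)}
π_{role, sid, title} gives {(Argo, 3, Omega), (Argo, 40, Omega), (Beta, 3, Omega), (Beta, 40, Omega), (Helix, 3, Zephyr), (Helix, 40, Zephyr), (Vega, 3, Omega), (Vega, 40, Omega)} (6 duplicate(s) eliminated).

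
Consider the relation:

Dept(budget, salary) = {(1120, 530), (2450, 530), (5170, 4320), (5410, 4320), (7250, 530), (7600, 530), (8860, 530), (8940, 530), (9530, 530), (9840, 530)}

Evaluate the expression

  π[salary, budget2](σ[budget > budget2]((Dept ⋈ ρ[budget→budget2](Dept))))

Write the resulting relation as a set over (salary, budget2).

{(4320, 5170), (530, 1120), (530, 2450), (530, 7250), (530, 7600), (530, 8860), (530, 8940), (530, 9530)}

ρ[budget→budget2]: schema becomes (budget2, salary); tuples unchanged.
Dept ⋈ ρ[budget→budget2](Dept) (natural join on salary): {(1120, 530, 1120), (1120, 530, 2450), (1120, 530, 7250), (1120, 530, 7600), (1120, 530, 8860), (1120, 530, 8940), (1120, 530, 9530), (1120, 530, 9840), (2450, 530, 1120), (2450, 530, 2450), (2450, 530, 7250), (2450, 530, 7600), (2450, 530, 8860), (2450, 530, 8940), (2450, 530, 9530), (2450, 530, 9840), (5170, 4320, 5170), (5170, 4320, 5410), (5410, 4320, 5170), (5410, 4320, 5410), (7250, 530, 1120), (7250, 530, 2450), (7250, 530, 7250), (7250, 530, 7600), (7250, 530, 8860), (7250, 530, 8940), (7250, 530, 9530), (7250, 530, 9840), (7600, 530, 1120), (7600, 530, 2450), (7600, 530, 7250), (7600, 530, 7600), (7600, 530, 8860), (7600, 530, 8940), (7600, 530, 9530), (7600, 530, 9840), (8860, 530, 1120), (8860, 530, 2450), (8860, 530, 7250), (8860, 530, 7600), (8860, 530, 8860), (8860, 530, 8940), (8860, 530, 9530), (8860, 530, 9840), (8940, 530, 1120), (8940, 530, 2450), (8940, 530, 7250), (8940, 530, 7600), (8940, 530, 8860), (8940, 530, 8940), (8940, 530, 9530), (8940, 530, 9840), (9530, 530, 1120), (9530, 530, 2450), (9530, 530, 7250), (9530, 530, 7600), (9530, 530, 8860), (9530, 530, 8940), (9530, 530, 9530), (9530, 530, 9840), (9840, 530, 1120), (9840, 530, 2450), (9840, 530, 7250), (9840, 530, 7600), (9840, 530, 8860), (9840, 530, 8940), (9840, 530, 9530), (9840, 530, 9840)}
Selection budget > budget2: {(2450, 530, 1120), (5410, 4320, 5170), (7250, 530, 1120), (7250, 530, 2450), (7600, 530, 1120), (7600, 530, 2450), (7600, 530, 7250), (8860, 530, 1120), (8860, 530, 2450), (8860, 530, 7250), (8860, 530, 7600), (8940, 530, 1120), (8940, 530, 2450), (8940, 530, 7250), (8940, 530, 7600), (8940, 530, 8860), (9530, 530, 1120), (9530, 530, 2450), (9530, 530, 7250), (9530, 530, 7600), (9530, 530, 8860), (9530, 530, 8940), (9840, 530, 1120), (9840, 530, 2450), (9840, 530, 7250), (9840, 530, 7600), (9840, 530, 8860), (9840, 530, 8940), (9840, 530, 9530)}
π_{salary, budget2} gives {(4320, 5170), (530, 1120), (530, 2450), (530, 7250), (530, 7600), (530, 8860), (530, 8940), (530, 9530)} (21 duplicate(s) eliminated).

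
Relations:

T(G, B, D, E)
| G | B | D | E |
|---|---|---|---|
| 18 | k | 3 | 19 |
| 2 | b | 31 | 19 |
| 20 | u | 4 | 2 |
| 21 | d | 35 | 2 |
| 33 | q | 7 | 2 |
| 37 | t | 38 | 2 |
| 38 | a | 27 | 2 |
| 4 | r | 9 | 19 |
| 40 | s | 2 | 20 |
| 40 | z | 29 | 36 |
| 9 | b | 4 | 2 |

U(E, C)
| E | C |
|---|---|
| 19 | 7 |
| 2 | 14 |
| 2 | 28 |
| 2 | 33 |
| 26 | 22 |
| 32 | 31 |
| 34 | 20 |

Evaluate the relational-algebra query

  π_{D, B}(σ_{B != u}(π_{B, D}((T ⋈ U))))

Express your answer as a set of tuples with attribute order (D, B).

Natural join on E: {(18, k, 3, 19, 7), (2, b, 31, 19, 7), (20, u, 4, 2, 14), (20, u, 4, 2, 28), (20, u, 4, 2, 33), (21, d, 35, 2, 14), (21, d, 35, 2, 28), (21, d, 35, 2, 33), (33, q, 7, 2, 14), (33, q, 7, 2, 28), (33, q, 7, 2, 33), (37, t, 38, 2, 14), (37, t, 38, 2, 28), (37, t, 38, 2, 33), (38, a, 27, 2, 14), (38, a, 27, 2, 28), (38, a, 27, 2, 33), (4, r, 9, 19, 7), (9, b, 4, 2, 14), (9, b, 4, 2, 28), (9, b, 4, 2, 33)}
Keep only column(s) B, D (12 duplicate(s) eliminated): {(a, 27), (b, 31), (b, 4), (d, 35), (k, 3), (q, 7), (r, 9), (t, 38), (u, 4)}
σ[B != u]: keep tuples satisfying B != u → {(a, 27), (b, 31), (b, 4), (d, 35), (k, 3), (q, 7), (r, 9), (t, 38)}
Keep only column(s) D, B: {(27, a), (3, k), (31, b), (35, d), (38, t), (4, b), (7, q), (9, r)}

{(27, a), (3, k), (31, b), (35, d), (38, t), (4, b), (7, q), (9, r)}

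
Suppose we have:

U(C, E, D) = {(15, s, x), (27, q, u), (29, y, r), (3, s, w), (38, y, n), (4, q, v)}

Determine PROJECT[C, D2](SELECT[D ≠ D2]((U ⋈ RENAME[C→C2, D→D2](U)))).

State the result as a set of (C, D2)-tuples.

{(15, w), (27, v), (29, n), (3, x), (38, r), (4, u)}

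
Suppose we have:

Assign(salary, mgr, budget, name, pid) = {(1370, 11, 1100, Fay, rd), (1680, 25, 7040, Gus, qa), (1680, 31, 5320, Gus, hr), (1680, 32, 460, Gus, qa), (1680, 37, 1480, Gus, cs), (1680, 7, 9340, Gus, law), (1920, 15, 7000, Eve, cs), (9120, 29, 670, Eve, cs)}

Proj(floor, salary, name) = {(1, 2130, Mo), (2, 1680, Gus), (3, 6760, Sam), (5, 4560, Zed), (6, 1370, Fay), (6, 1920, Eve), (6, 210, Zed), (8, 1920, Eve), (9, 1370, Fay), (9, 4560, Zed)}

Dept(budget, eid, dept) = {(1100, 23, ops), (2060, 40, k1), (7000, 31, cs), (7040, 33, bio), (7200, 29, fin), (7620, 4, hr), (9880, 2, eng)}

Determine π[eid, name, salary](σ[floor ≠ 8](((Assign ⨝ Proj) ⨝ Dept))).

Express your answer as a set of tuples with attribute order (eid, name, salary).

{(23, Fay, 1370), (31, Eve, 1920), (33, Gus, 1680)}

Natural join on salary, name: {(1370, 11, 1100, Fay, rd, 6), (1370, 11, 1100, Fay, rd, 9), (1680, 25, 7040, Gus, qa, 2), (1680, 31, 5320, Gus, hr, 2), (1680, 32, 460, Gus, qa, 2), (1680, 37, 1480, Gus, cs, 2), (1680, 7, 9340, Gus, law, 2), (1920, 15, 7000, Eve, cs, 6), (1920, 15, 7000, Eve, cs, 8)}
Natural join on budget: {(1370, 11, 1100, Fay, rd, 6, 23, ops), (1370, 11, 1100, Fay, rd, 9, 23, ops), (1680, 25, 7040, Gus, qa, 2, 33, bio), (1920, 15, 7000, Eve, cs, 6, 31, cs), (1920, 15, 7000, Eve, cs, 8, 31, cs)}
Apply σ_{floor ≠ 8}; surviving tuples: {(1370, 11, 1100, Fay, rd, 6, 23, ops), (1370, 11, 1100, Fay, rd, 9, 23, ops), (1680, 25, 7040, Gus, qa, 2, 33, bio), (1920, 15, 7000, Eve, cs, 6, 31, cs)}
π[eid, name, salary]: project onto (eid, name, salary) (1 duplicate(s) eliminated) → {(23, Fay, 1370), (31, Eve, 1920), (33, Gus, 1680)}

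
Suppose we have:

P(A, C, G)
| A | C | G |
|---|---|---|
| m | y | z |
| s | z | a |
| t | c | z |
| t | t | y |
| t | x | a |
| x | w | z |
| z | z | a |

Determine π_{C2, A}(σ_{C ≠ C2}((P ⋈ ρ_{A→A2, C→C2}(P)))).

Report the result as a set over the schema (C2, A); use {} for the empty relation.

{(c, m), (c, x), (w, m), (w, t), (x, s), (x, z), (y, t), (y, x), (z, t)}

ρ[A→A2, C→C2]: schema becomes (A2, C2, G); tuples unchanged.
P ⋈ ρ_{A→A2, C→C2}(P) (natural join on G): {(m, y, z, m, y), (m, y, z, t, c), (m, y, z, x, w), (s, z, a, s, z), (s, z, a, t, x), (s, z, a, z, z), (t, c, z, m, y), (t, c, z, t, c), (t, c, z, x, w), (t, t, y, t, t), (t, x, a, s, z), (t, x, a, t, x), (t, x, a, z, z), (x, w, z, m, y), (x, w, z, t, c), (x, w, z, x, w), (z, z, a, s, z), (z, z, a, t, x), (z, z, a, z, z)}
Apply σ_{C ≠ C2}; surviving tuples: {(m, y, z, t, c), (m, y, z, x, w), (s, z, a, t, x), (t, c, z, m, y), (t, c, z, x, w), (t, x, a, s, z), (t, x, a, z, z), (x, w, z, m, y), (x, w, z, t, c), (z, z, a, t, x)}
π[C2, A]: project onto (C2, A) (1 duplicate(s) eliminated) → {(c, m), (c, x), (w, m), (w, t), (x, s), (x, z), (y, t), (y, x), (z, t)}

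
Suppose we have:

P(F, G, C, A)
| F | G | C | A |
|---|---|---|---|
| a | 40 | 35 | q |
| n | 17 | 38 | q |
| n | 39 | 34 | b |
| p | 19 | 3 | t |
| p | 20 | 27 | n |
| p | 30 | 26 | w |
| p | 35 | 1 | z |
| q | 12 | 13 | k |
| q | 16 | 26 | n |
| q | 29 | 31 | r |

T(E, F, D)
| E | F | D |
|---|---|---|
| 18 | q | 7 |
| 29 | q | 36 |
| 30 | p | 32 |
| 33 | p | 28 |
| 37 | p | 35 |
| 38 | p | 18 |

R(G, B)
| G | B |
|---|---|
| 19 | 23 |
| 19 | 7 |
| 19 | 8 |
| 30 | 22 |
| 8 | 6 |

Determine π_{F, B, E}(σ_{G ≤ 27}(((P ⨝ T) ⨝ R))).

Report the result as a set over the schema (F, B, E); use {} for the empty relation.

{(p, 23, 30), (p, 23, 33), (p, 23, 37), (p, 23, 38), (p, 7, 30), (p, 7, 33), (p, 7, 37), (p, 7, 38), (p, 8, 30), (p, 8, 33), (p, 8, 37), (p, 8, 38)}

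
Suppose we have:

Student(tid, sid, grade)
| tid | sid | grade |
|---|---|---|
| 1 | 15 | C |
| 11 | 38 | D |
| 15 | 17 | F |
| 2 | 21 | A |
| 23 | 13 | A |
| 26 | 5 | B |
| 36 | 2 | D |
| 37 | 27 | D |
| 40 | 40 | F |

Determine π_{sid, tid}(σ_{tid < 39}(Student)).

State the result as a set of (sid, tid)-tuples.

σ[tid < 39]: keep tuples satisfying tid < 39 → {(1, 15, C), (11, 38, D), (15, 17, F), (2, 21, A), (23, 13, A), (26, 5, B), (36, 2, D), (37, 27, D)}
Projecting to sid, tid: {(13, 23), (15, 1), (17, 15), (2, 36), (21, 2), (27, 37), (38, 11), (5, 26)}

{(13, 23), (15, 1), (17, 15), (2, 36), (21, 2), (27, 37), (38, 11), (5, 26)}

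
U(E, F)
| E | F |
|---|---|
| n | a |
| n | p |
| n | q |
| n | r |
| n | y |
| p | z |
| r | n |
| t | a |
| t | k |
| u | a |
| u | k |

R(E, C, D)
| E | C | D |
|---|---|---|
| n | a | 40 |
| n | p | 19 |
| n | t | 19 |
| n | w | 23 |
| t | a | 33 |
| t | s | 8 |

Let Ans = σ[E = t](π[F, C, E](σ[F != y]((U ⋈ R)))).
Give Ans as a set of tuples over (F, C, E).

{(a, a, t), (a, s, t), (k, a, t), (k, s, t)}

Natural join on E: {(n, a, a, 40), (n, a, p, 19), (n, a, t, 19), (n, a, w, 23), (n, p, a, 40), (n, p, p, 19), (n, p, t, 19), (n, p, w, 23), (n, q, a, 40), (n, q, p, 19), (n, q, t, 19), (n, q, w, 23), (n, r, a, 40), (n, r, p, 19), (n, r, t, 19), (n, r, w, 23), (n, y, a, 40), (n, y, p, 19), (n, y, t, 19), (n, y, w, 23), (t, a, a, 33), (t, a, s, 8), (t, k, a, 33), (t, k, s, 8)}
σ[F != y]: keep tuples satisfying F != y → {(n, a, a, 40), (n, a, p, 19), (n, a, t, 19), (n, a, w, 23), (n, p, a, 40), (n, p, p, 19), (n, p, t, 19), (n, p, w, 23), (n, q, a, 40), (n, q, p, 19), (n, q, t, 19), (n, q, w, 23), (n, r, a, 40), (n, r, p, 19), (n, r, t, 19), (n, r, w, 23), (t, a, a, 33), (t, a, s, 8), (t, k, a, 33), (t, k, s, 8)}
π[F, C, E]: project onto (F, C, E) → {(a, a, n), (a, a, t), (a, p, n), (a, s, t), (a, t, n), (a, w, n), (k, a, t), (k, s, t), (p, a, n), (p, p, n), (p, t, n), (p, w, n), (q, a, n), (q, p, n), (q, t, n), (q, w, n), (r, a, n), (r, p, n), (r, t, n), (r, w, n)}
σ[E = t]: keep tuples satisfying E = t → {(a, a, t), (a, s, t), (k, a, t), (k, s, t)}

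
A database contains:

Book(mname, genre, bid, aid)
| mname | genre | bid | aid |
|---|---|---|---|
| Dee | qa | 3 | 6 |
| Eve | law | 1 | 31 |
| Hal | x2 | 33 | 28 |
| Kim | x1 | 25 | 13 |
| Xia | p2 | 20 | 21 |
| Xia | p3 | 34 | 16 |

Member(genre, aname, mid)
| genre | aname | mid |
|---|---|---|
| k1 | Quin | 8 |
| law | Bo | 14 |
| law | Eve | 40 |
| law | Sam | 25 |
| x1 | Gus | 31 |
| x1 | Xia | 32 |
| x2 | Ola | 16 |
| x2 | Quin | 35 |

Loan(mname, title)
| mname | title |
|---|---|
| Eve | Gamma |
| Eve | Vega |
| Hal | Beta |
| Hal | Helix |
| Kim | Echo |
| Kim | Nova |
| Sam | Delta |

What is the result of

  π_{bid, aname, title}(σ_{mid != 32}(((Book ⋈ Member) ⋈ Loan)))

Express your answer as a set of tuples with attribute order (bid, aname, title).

Book ⋈ Member (natural join on genre): {(Eve, law, 1, 31, Bo, 14), (Eve, law, 1, 31, Eve, 40), (Eve, law, 1, 31, Sam, 25), (Hal, x2, 33, 28, Ola, 16), (Hal, x2, 33, 28, Quin, 35), (Kim, x1, 25, 13, Gus, 31), (Kim, x1, 25, 13, Xia, 32)}
(Book ⋈ Member) ⋈ Loan (natural join on mname): {(Eve, law, 1, 31, Bo, 14, Gamma), (Eve, law, 1, 31, Bo, 14, Vega), (Eve, law, 1, 31, Eve, 40, Gamma), (Eve, law, 1, 31, Eve, 40, Vega), (Eve, law, 1, 31, Sam, 25, Gamma), (Eve, law, 1, 31, Sam, 25, Vega), (Hal, x2, 33, 28, Ola, 16, Beta), (Hal, x2, 33, 28, Ola, 16, Helix), (Hal, x2, 33, 28, Quin, 35, Beta), (Hal, x2, 33, 28, Quin, 35, Helix), (Kim, x1, 25, 13, Gus, 31, Echo), (Kim, x1, 25, 13, Gus, 31, Nova), (Kim, x1, 25, 13, Xia, 32, Echo), (Kim, x1, 25, 13, Xia, 32, Nova)}
σ[mid != 32]: keep tuples satisfying mid != 32 → {(Eve, law, 1, 31, Bo, 14, Gamma), (Eve, law, 1, 31, Bo, 14, Vega), (Eve, law, 1, 31, Eve, 40, Gamma), (Eve, law, 1, 31, Eve, 40, Vega), (Eve, law, 1, 31, Sam, 25, Gamma), (Eve, law, 1, 31, Sam, 25, Vega), (Hal, x2, 33, 28, Ola, 16, Beta), (Hal, x2, 33, 28, Ola, 16, Helix), (Hal, x2, 33, 28, Quin, 35, Beta), (Hal, x2, 33, 28, Quin, 35, Helix), (Kim, x1, 25, 13, Gus, 31, Echo), (Kim, x1, 25, 13, Gus, 31, Nova)}
Keep only column(s) bid, aname, title: {(1, Bo, Gamma), (1, Bo, Vega), (1, Eve, Gamma), (1, Eve, Vega), (1, Sam, Gamma), (1, Sam, Vega), (25, Gus, Echo), (25, Gus, Nova), (33, Ola, Beta), (33, Ola, Helix), (33, Quin, Beta), (33, Quin, Helix)}

{(1, Bo, Gamma), (1, Bo, Vega), (1, Eve, Gamma), (1, Eve, Vega), (1, Sam, Gamma), (1, Sam, Vega), (25, Gus, Echo), (25, Gus, Nova), (33, Ola, Beta), (33, Ola, Helix), (33, Quin, Beta), (33, Quin, Helix)}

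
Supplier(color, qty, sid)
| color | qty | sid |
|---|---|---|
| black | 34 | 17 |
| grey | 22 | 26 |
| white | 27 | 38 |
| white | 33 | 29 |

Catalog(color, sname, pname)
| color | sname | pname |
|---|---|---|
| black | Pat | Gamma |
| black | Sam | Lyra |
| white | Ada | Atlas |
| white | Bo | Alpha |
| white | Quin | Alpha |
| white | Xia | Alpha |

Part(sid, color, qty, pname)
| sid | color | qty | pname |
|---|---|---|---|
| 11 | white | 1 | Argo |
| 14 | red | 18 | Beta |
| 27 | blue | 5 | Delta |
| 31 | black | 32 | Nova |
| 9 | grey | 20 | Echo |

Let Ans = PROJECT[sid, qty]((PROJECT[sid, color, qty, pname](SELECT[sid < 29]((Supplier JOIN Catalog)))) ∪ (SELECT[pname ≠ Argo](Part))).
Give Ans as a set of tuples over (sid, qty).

Supplier ⋈ Catalog (natural join on color): {(black, 34, 17, Pat, Gamma), (black, 34, 17, Sam, Lyra), (white, 27, 38, Ada, Atlas), (white, 27, 38, Bo, Alpha), (white, 27, 38, Quin, Alpha), (white, 27, 38, Xia, Alpha), (white, 33, 29, Ada, Atlas), (white, 33, 29, Bo, Alpha), (white, 33, 29, Quin, Alpha), (white, 33, 29, Xia, Alpha)}
σ[sid < 29]: keep tuples satisfying sid < 29 → {(black, 34, 17, Pat, Gamma), (black, 34, 17, Sam, Lyra)}
Keep only column(s) sid, color, qty, pname: {(17, black, 34, Gamma), (17, black, 34, Lyra)}
σ[pname ≠ Argo]: keep tuples satisfying pname ≠ Argo → {(14, red, 18, Beta), (27, blue, 5, Delta), (31, black, 32, Nova), (9, grey, 20, Echo)}
Set union of the two operands is {(14, red, 18, Beta), (17, black, 34, Gamma), (17, black, 34, Lyra), (27, blue, 5, Delta), (31, black, 32, Nova), (9, grey, 20, Echo)}.
Keep only column(s) sid, qty (1 duplicate(s) eliminated): {(14, 18), (17, 34), (27, 5), (31, 32), (9, 20)}

{(14, 18), (17, 34), (27, 5), (31, 32), (9, 20)}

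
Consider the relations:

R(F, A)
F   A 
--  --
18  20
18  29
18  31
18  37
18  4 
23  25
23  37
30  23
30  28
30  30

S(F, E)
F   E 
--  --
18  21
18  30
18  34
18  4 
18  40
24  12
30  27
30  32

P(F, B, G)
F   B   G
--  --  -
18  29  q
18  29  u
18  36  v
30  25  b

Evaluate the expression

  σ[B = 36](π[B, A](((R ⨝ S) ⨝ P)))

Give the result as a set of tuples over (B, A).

R ⋈ S (natural join on F): {(18, 20, 21), (18, 20, 30), (18, 20, 34), (18, 20, 4), (18, 20, 40), (18, 29, 21), (18, 29, 30), (18, 29, 34), (18, 29, 4), (18, 29, 40), (18, 31, 21), (18, 31, 30), (18, 31, 34), (18, 31, 4), (18, 31, 40), (18, 37, 21), (18, 37, 30), (18, 37, 34), (18, 37, 4), (18, 37, 40), (18, 4, 21), (18, 4, 30), (18, 4, 34), (18, 4, 4), (18, 4, 40), (30, 23, 27), (30, 23, 32), (30, 28, 27), (30, 28, 32), (30, 30, 27), (30, 30, 32)}
(R ⨝ S) ⋈ P (natural join on F): {(18, 20, 21, 29, q), (18, 20, 21, 29, u), (18, 20, 21, 36, v), (18, 20, 30, 29, q), (18, 20, 30, 29, u), (18, 20, 30, 36, v), (18, 20, 34, 29, q), (18, 20, 34, 29, u), (18, 20, 34, 36, v), (18, 20, 4, 29, q), (18, 20, 4, 29, u), (18, 20, 4, 36, v), (18, 20, 40, 29, q), (18, 20, 40, 29, u), (18, 20, 40, 36, v), (18, 29, 21, 29, q), (18, 29, 21, 29, u), (18, 29, 21, 36, v), (18, 29, 30, 29, q), (18, 29, 30, 29, u), (18, 29, 30, 36, v), (18, 29, 34, 29, q), (18, 29, 34, 29, u), (18, 29, 34, 36, v), (18, 29, 4, 29, q), (18, 29, 4, 29, u), (18, 29, 4, 36, v), (18, 29, 40, 29, q), (18, 29, 40, 29, u), (18, 29, 40, 36, v), (18, 31, 21, 29, q), (18, 31, 21, 29, u), (18, 31, 21, 36, v), (18, 31, 30, 29, q), (18, 31, 30, 29, u), (18, 31, 30, 36, v), (18, 31, 34, 29, q), (18, 31, 34, 29, u), (18, 31, 34, 36, v), (18, 31, 4, 29, q), (18, 31, 4, 29, u), (18, 31, 4, 36, v), (18, 31, 40, 29, q), (18, 31, 40, 29, u), (18, 31, 40, 36, v), (18, 37, 21, 29, q), (18, 37, 21, 29, u), (18, 37, 21, 36, v), (18, 37, 30, 29, q), (18, 37, 30, 29, u), (18, 37, 30, 36, v), (18, 37, 34, 29, q), (18, 37, 34, 29, u), (18, 37, 34, 36, v), (18, 37, 4, 29, q), (18, 37, 4, 29, u), (18, 37, 4, 36, v), (18, 37, 40, 29, q), (18, 37, 40, 29, u), (18, 37, 40, 36, v), (18, 4, 21, 29, q), (18, 4, 21, 29, u), (18, 4, 21, 36, v), (18, 4, 30, 29, q), (18, 4, 30, 29, u), (18, 4, 30, 36, v), (18, 4, 34, 29, q), (18, 4, 34, 29, u), (18, 4, 34, 36, v), (18, 4, 4, 29, q), (18, 4, 4, 29, u), (18, 4, 4, 36, v), (18, 4, 40, 29, q), (18, 4, 40, 29, u), (18, 4, 40, 36, v), (30, 23, 27, 25, b), (30, 23, 32, 25, b), (30, 28, 27, 25, b), (30, 28, 32, 25, b), (30, 30, 27, 25, b), (30, 30, 32, 25, b)}
Projecting to B, A (68 duplicate(s) eliminated): {(25, 23), (25, 28), (25, 30), (29, 20), (29, 29), (29, 31), (29, 37), (29, 4), (36, 20), (36, 29), (36, 31), (36, 37), (36, 4)}
Selection B = 36: {(36, 20), (36, 29), (36, 31), (36, 37), (36, 4)}

{(36, 20), (36, 29), (36, 31), (36, 37), (36, 4)}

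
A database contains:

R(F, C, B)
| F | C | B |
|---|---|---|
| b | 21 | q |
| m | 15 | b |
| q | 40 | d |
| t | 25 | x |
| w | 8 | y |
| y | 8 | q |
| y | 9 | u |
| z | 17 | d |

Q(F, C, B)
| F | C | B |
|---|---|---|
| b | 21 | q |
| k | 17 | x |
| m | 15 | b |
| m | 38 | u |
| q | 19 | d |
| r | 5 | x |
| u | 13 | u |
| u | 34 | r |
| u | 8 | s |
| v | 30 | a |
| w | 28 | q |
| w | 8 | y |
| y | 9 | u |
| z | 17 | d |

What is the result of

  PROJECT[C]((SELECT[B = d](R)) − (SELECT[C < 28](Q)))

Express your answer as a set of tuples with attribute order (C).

σ[B = d]: keep tuples satisfying B = d → {(q, 40, d), (z, 17, d)}
σ[C < 28]: keep tuples satisfying C < 28 → {(b, 21, q), (k, 17, x), (m, 15, b), (q, 19, d), (r, 5, x), (u, 13, u), (u, 8, s), (w, 8, y), (y, 9, u), (z, 17, d)}
Set difference of the two operands is {(q, 40, d)}.
Projecting to C: {40}

{40}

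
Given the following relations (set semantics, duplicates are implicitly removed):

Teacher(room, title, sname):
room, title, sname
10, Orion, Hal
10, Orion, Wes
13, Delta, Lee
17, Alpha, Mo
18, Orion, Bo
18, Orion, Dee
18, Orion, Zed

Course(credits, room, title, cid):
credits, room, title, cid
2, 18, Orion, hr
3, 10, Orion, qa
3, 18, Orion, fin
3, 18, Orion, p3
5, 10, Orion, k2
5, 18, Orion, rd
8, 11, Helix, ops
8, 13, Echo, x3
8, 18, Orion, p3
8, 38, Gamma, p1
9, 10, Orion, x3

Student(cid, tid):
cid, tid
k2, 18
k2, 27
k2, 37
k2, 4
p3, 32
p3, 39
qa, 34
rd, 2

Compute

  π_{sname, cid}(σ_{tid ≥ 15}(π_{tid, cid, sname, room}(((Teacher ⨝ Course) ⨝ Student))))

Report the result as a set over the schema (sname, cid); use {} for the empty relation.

Natural join on room, title: {(10, Orion, Hal, 3, qa), (10, Orion, Hal, 5, k2), (10, Orion, Hal, 9, x3), (10, Orion, Wes, 3, qa), (10, Orion, Wes, 5, k2), (10, Orion, Wes, 9, x3), (18, Orion, Bo, 2, hr), (18, Orion, Bo, 3, fin), (18, Orion, Bo, 3, p3), (18, Orion, Bo, 5, rd), (18, Orion, Bo, 8, p3), (18, Orion, Dee, 2, hr), (18, Orion, Dee, 3, fin), (18, Orion, Dee, 3, p3), (18, Orion, Dee, 5, rd), (18, Orion, Dee, 8, p3), (18, Orion, Zed, 2, hr), (18, Orion, Zed, 3, fin), (18, Orion, Zed, 3, p3), (18, Orion, Zed, 5, rd), (18, Orion, Zed, 8, p3)}
Natural join on cid: {(10, Orion, Hal, 3, qa, 34), (10, Orion, Hal, 5, k2, 18), (10, Orion, Hal, 5, k2, 27), (10, Orion, Hal, 5, k2, 37), (10, Orion, Hal, 5, k2, 4), (10, Orion, Wes, 3, qa, 34), (10, Orion, Wes, 5, k2, 18), (10, Orion, Wes, 5, k2, 27), (10, Orion, Wes, 5, k2, 37), (10, Orion, Wes, 5, k2, 4), (18, Orion, Bo, 3, p3, 32), (18, Orion, Bo, 3, p3, 39), (18, Orion, Bo, 5, rd, 2), (18, Orion, Bo, 8, p3, 32), (18, Orion, Bo, 8, p3, 39), (18, Orion, Dee, 3, p3, 32), (18, Orion, Dee, 3, p3, 39), (18, Orion, Dee, 5, rd, 2), (18, Orion, Dee, 8, p3, 32), (18, Orion, Dee, 8, p3, 39), (18, Orion, Zed, 3, p3, 32), (18, Orion, Zed, 3, p3, 39), (18, Orion, Zed, 5, rd, 2), (18, Orion, Zed, 8, p3, 32), (18, Orion, Zed, 8, p3, 39)}
π_{tid, cid, sname, room} gives {(18, k2, Hal, 10), (18, k2, Wes, 10), (2, rd, Bo, 18), (2, rd, Dee, 18), (2, rd, Zed, 18), (27, k2, Hal, 10), (27, k2, Wes, 10), (32, p3, Bo, 18), (32, p3, Dee, 18), (32, p3, Zed, 18), (34, qa, Hal, 10), (34, qa, Wes, 10), (37, k2, Hal, 10), (37, k2, Wes, 10), (39, p3, Bo, 18), (39, p3, Dee, 18), (39, p3, Zed, 18), (4, k2, Hal, 10), (4, k2, Wes, 10)} (6 duplicate(s) eliminated).
Selection tid ≥ 15: {(18, k2, Hal, 10), (18, k2, Wes, 10), (27, k2, Hal, 10), (27, k2, Wes, 10), (32, p3, Bo, 18), (32, p3, Dee, 18), (32, p3, Zed, 18), (34, qa, Hal, 10), (34, qa, Wes, 10), (37, k2, Hal, 10), (37, k2, Wes, 10), (39, p3, Bo, 18), (39, p3, Dee, 18), (39, p3, Zed, 18)}
π_{sname, cid} gives {(Bo, p3), (Dee, p3), (Hal, k2), (Hal, qa), (Wes, k2), (Wes, qa), (Zed, p3)} (7 duplicate(s) eliminated).

{(Bo, p3), (Dee, p3), (Hal, k2), (Hal, qa), (Wes, k2), (Wes, qa), (Zed, p3)}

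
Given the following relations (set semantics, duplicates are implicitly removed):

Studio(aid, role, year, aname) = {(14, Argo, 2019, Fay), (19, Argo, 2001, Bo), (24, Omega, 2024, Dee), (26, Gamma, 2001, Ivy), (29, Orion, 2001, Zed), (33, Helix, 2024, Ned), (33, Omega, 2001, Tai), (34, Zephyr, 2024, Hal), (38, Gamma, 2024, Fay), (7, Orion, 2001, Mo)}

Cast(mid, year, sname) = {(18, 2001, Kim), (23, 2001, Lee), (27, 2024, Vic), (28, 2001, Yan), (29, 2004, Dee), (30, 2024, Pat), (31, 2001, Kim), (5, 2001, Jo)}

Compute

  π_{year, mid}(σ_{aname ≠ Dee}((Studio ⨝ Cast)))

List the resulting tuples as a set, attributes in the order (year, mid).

Natural join on year: {(19, Argo, 2001, Bo, 18, Kim), (19, Argo, 2001, Bo, 23, Lee), (19, Argo, 2001, Bo, 28, Yan), (19, Argo, 2001, Bo, 31, Kim), (19, Argo, 2001, Bo, 5, Jo), (24, Omega, 2024, Dee, 27, Vic), (24, Omega, 2024, Dee, 30, Pat), (26, Gamma, 2001, Ivy, 18, Kim), (26, Gamma, 2001, Ivy, 23, Lee), (26, Gamma, 2001, Ivy, 28, Yan), (26, Gamma, 2001, Ivy, 31, Kim), (26, Gamma, 2001, Ivy, 5, Jo), (29, Orion, 2001, Zed, 18, Kim), (29, Orion, 2001, Zed, 23, Lee), (29, Orion, 2001, Zed, 28, Yan), (29, Orion, 2001, Zed, 31, Kim), (29, Orion, 2001, Zed, 5, Jo), (33, Helix, 2024, Ned, 27, Vic), (33, Helix, 2024, Ned, 30, Pat), (33, Omega, 2001, Tai, 18, Kim), (33, Omega, 2001, Tai, 23, Lee), (33, Omega, 2001, Tai, 28, Yan), (33, Omega, 2001, Tai, 31, Kim), (33, Omega, 2001, Tai, 5, Jo), (34, Zephyr, 2024, Hal, 27, Vic), (34, Zephyr, 2024, Hal, 30, Pat), (38, Gamma, 2024, Fay, 27, Vic), (38, Gamma, 2024, Fay, 30, Pat), (7, Orion, 2001, Mo, 18, Kim), (7, Orion, 2001, Mo, 23, Lee), (7, Orion, 2001, Mo, 28, Yan), (7, Orion, 2001, Mo, 31, Kim), (7, Orion, 2001, Mo, 5, Jo)}
Apply σ_{aname ≠ Dee}; surviving tuples: {(19, Argo, 2001, Bo, 18, Kim), (19, Argo, 2001, Bo, 23, Lee), (19, Argo, 2001, Bo, 28, Yan), (19, Argo, 2001, Bo, 31, Kim), (19, Argo, 2001, Bo, 5, Jo), (26, Gamma, 2001, Ivy, 18, Kim), (26, Gamma, 2001, Ivy, 23, Lee), (26, Gamma, 2001, Ivy, 28, Yan), (26, Gamma, 2001, Ivy, 31, Kim), (26, Gamma, 2001, Ivy, 5, Jo), (29, Orion, 2001, Zed, 18, Kim), (29, Orion, 2001, Zed, 23, Lee), (29, Orion, 2001, Zed, 28, Yan), (29, Orion, 2001, Zed, 31, Kim), (29, Orion, 2001, Zed, 5, Jo), (33, Helix, 2024, Ned, 27, Vic), (33, Helix, 2024, Ned, 30, Pat), (33, Omega, 2001, Tai, 18, Kim), (33, Omega, 2001, Tai, 23, Lee), (33, Omega, 2001, Tai, 28, Yan), (33, Omega, 2001, Tai, 31, Kim), (33, Omega, 2001, Tai, 5, Jo), (34, Zephyr, 2024, Hal, 27, Vic), (34, Zephyr, 2024, Hal, 30, Pat), (38, Gamma, 2024, Fay, 27, Vic), (38, Gamma, 2024, Fay, 30, Pat), (7, Orion, 2001, Mo, 18, Kim), (7, Orion, 2001, Mo, 23, Lee), (7, Orion, 2001, Mo, 28, Yan), (7, Orion, 2001, Mo, 31, Kim), (7, Orion, 2001, Mo, 5, Jo)}
Projecting to year, mid (24 duplicate(s) eliminated): {(2001, 18), (2001, 23), (2001, 28), (2001, 31), (2001, 5), (2024, 27), (2024, 30)}

{(2001, 18), (2001, 23), (2001, 28), (2001, 31), (2001, 5), (2024, 27), (2024, 30)}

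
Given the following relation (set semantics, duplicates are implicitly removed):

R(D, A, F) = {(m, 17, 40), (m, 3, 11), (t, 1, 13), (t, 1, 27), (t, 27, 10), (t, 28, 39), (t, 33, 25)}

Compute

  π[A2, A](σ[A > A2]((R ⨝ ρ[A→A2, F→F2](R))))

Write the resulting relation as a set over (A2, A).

{(1, 27), (1, 28), (1, 33), (27, 28), (27, 33), (28, 33), (3, 17)}

ρ[A→A2, F→F2]: schema becomes (D, A2, F2); tuples unchanged.
R ⋈ ρ[A→A2, F→F2](R) (natural join on D): {(m, 17, 40, 17, 40), (m, 17, 40, 3, 11), (m, 3, 11, 17, 40), (m, 3, 11, 3, 11), (t, 1, 13, 1, 13), (t, 1, 13, 1, 27), (t, 1, 13, 27, 10), (t, 1, 13, 28, 39), (t, 1, 13, 33, 25), (t, 1, 27, 1, 13), (t, 1, 27, 1, 27), (t, 1, 27, 27, 10), (t, 1, 27, 28, 39), (t, 1, 27, 33, 25), (t, 27, 10, 1, 13), (t, 27, 10, 1, 27), (t, 27, 10, 27, 10), (t, 27, 10, 28, 39), (t, 27, 10, 33, 25), (t, 28, 39, 1, 13), (t, 28, 39, 1, 27), (t, 28, 39, 27, 10), (t, 28, 39, 28, 39), (t, 28, 39, 33, 25), (t, 33, 25, 1, 13), (t, 33, 25, 1, 27), (t, 33, 25, 27, 10), (t, 33, 25, 28, 39), (t, 33, 25, 33, 25)}
Filtering on A > A2 leaves {(m, 17, 40, 3, 11), (t, 27, 10, 1, 13), (t, 27, 10, 1, 27), (t, 28, 39, 1, 13), (t, 28, 39, 1, 27), (t, 28, 39, 27, 10), (t, 33, 25, 1, 13), (t, 33, 25, 1, 27), (t, 33, 25, 27, 10), (t, 33, 25, 28, 39)}.
Keep only column(s) A2, A (3 duplicate(s) eliminated): {(1, 27), (1, 28), (1, 33), (27, 28), (27, 33), (28, 33), (3, 17)}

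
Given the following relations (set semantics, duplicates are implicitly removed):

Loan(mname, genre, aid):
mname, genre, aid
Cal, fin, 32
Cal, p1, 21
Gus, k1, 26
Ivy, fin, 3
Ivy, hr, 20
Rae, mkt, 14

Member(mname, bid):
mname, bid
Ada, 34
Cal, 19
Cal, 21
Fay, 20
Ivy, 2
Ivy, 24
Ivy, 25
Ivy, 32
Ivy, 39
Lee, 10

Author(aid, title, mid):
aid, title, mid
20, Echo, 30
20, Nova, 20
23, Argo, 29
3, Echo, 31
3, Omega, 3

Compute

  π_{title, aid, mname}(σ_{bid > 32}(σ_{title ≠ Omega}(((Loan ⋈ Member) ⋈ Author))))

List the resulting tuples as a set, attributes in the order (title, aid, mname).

{(Echo, 20, Ivy), (Echo, 3, Ivy), (Nova, 20, Ivy)}

Loan ⋈ Member (natural join on mname): {(Cal, fin, 32, 19), (Cal, fin, 32, 21), (Cal, p1, 21, 19), (Cal, p1, 21, 21), (Ivy, fin, 3, 2), (Ivy, fin, 3, 24), (Ivy, fin, 3, 25), (Ivy, fin, 3, 32), (Ivy, fin, 3, 39), (Ivy, hr, 20, 2), (Ivy, hr, 20, 24), (Ivy, hr, 20, 25), (Ivy, hr, 20, 32), (Ivy, hr, 20, 39)}
(Loan ⋈ Member) ⋈ Author (natural join on aid): {(Ivy, fin, 3, 2, Echo, 31), (Ivy, fin, 3, 2, Omega, 3), (Ivy, fin, 3, 24, Echo, 31), (Ivy, fin, 3, 24, Omega, 3), (Ivy, fin, 3, 25, Echo, 31), (Ivy, fin, 3, 25, Omega, 3), (Ivy, fin, 3, 32, Echo, 31), (Ivy, fin, 3, 32, Omega, 3), (Ivy, fin, 3, 39, Echo, 31), (Ivy, fin, 3, 39, Omega, 3), (Ivy, hr, 20, 2, Echo, 30), (Ivy, hr, 20, 2, Nova, 20), (Ivy, hr, 20, 24, Echo, 30), (Ivy, hr, 20, 24, Nova, 20), (Ivy, hr, 20, 25, Echo, 30), (Ivy, hr, 20, 25, Nova, 20), (Ivy, hr, 20, 32, Echo, 30), (Ivy, hr, 20, 32, Nova, 20), (Ivy, hr, 20, 39, Echo, 30), (Ivy, hr, 20, 39, Nova, 20)}
Apply σ_{title ≠ Omega}; surviving tuples: {(Ivy, fin, 3, 2, Echo, 31), (Ivy, fin, 3, 24, Echo, 31), (Ivy, fin, 3, 25, Echo, 31), (Ivy, fin, 3, 32, Echo, 31), (Ivy, fin, 3, 39, Echo, 31), (Ivy, hr, 20, 2, Echo, 30), (Ivy, hr, 20, 2, Nova, 20), (Ivy, hr, 20, 24, Echo, 30), (Ivy, hr, 20, 24, Nova, 20), (Ivy, hr, 20, 25, Echo, 30), (Ivy, hr, 20, 25, Nova, 20), (Ivy, hr, 20, 32, Echo, 30), (Ivy, hr, 20, 32, Nova, 20), (Ivy, hr, 20, 39, Echo, 30), (Ivy, hr, 20, 39, Nova, 20)}
Apply σ_{bid > 32}; surviving tuples: {(Ivy, fin, 3, 39, Echo, 31), (Ivy, hr, 20, 39, Echo, 30), (Ivy, hr, 20, 39, Nova, 20)}
π[title, aid, mname]: project onto (title, aid, mname) → {(Echo, 20, Ivy), (Echo, 3, Ivy), (Nova, 20, Ivy)}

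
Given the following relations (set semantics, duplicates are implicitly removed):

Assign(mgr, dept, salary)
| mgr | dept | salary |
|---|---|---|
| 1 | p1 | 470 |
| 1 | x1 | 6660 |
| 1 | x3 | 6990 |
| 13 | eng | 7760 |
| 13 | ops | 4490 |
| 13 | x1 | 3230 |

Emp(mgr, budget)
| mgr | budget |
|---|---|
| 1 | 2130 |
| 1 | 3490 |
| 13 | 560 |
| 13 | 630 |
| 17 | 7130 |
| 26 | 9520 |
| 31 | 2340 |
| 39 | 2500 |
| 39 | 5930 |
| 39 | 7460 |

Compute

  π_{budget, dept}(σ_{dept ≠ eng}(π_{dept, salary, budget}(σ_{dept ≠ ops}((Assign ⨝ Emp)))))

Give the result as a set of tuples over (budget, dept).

Natural join on mgr: {(1, p1, 470, 2130), (1, p1, 470, 3490), (1, x1, 6660, 2130), (1, x1, 6660, 3490), (1, x3, 6990, 2130), (1, x3, 6990, 3490), (13, eng, 7760, 560), (13, eng, 7760, 630), (13, ops, 4490, 560), (13, ops, 4490, 630), (13, x1, 3230, 560), (13, x1, 3230, 630)}
Filtering on dept ≠ ops leaves {(1, p1, 470, 2130), (1, p1, 470, 3490), (1, x1, 6660, 2130), (1, x1, 6660, 3490), (1, x3, 6990, 2130), (1, x3, 6990, 3490), (13, eng, 7760, 560), (13, eng, 7760, 630), (13, x1, 3230, 560), (13, x1, 3230, 630)}.
Projecting to dept, salary, budget: {(eng, 7760, 560), (eng, 7760, 630), (p1, 470, 2130), (p1, 470, 3490), (x1, 3230, 560), (x1, 3230, 630), (x1, 6660, 2130), (x1, 6660, 3490), (x3, 6990, 2130), (x3, 6990, 3490)}
Filtering on dept ≠ eng leaves {(p1, 470, 2130), (p1, 470, 3490), (x1, 3230, 560), (x1, 3230, 630), (x1, 6660, 2130), (x1, 6660, 3490), (x3, 6990, 2130), (x3, 6990, 3490)}.
Projecting to budget, dept: {(2130, p1), (2130, x1), (2130, x3), (3490, p1), (3490, x1), (3490, x3), (560, x1), (630, x1)}

{(2130, p1), (2130, x1), (2130, x3), (3490, p1), (3490, x1), (3490, x3), (560, x1), (630, x1)}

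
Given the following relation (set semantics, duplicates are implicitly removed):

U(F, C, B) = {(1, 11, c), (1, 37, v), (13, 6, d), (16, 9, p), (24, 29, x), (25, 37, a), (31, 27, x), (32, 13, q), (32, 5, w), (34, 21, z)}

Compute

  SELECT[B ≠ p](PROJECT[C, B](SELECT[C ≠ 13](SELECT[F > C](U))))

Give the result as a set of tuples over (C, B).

{(21, z), (27, x), (5, w), (6, d)}

Filtering on F > C leaves {(13, 6, d), (16, 9, p), (31, 27, x), (32, 13, q), (32, 5, w), (34, 21, z)}.
Filtering on C ≠ 13 leaves {(13, 6, d), (16, 9, p), (31, 27, x), (32, 5, w), (34, 21, z)}.
π[C, B]: project onto (C, B) → {(21, z), (27, x), (5, w), (6, d), (9, p)}
Filtering on B ≠ p leaves {(21, z), (27, x), (5, w), (6, d)}.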